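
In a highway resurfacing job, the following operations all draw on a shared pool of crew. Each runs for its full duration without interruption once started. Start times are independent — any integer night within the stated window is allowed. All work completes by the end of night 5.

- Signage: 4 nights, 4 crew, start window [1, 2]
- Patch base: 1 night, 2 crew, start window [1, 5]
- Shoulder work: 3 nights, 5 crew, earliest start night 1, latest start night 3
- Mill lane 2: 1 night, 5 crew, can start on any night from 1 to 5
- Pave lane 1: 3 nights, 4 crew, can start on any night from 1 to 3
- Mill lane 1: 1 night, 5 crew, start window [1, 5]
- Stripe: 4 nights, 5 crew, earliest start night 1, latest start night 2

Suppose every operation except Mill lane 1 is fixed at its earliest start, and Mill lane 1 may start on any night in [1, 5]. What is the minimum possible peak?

Mill lane 1@1: n1:30  n2:18  n3:18  n4:9  n5:0 → peak 30
Mill lane 1@2: n1:25  n2:23  n3:18  n4:9  n5:0 → peak 25
Mill lane 1@3: n1:25  n2:18  n3:23  n4:9  n5:0 → peak 25
Mill lane 1@4: n1:25  n2:18  n3:18  n4:14  n5:0 → peak 25
Mill lane 1@5: n1:25  n2:18  n3:18  n4:9  n5:5 → peak 25
Best is Mill lane 1@2, peak 25.

25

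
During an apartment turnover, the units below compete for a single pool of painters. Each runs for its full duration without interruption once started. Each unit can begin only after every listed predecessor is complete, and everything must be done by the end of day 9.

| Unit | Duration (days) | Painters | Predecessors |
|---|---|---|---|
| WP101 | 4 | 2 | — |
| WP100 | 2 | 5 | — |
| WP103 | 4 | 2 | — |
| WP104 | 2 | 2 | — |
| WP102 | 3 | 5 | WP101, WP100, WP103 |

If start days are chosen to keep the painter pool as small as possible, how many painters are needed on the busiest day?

Early-start (WP101@1, WP100@1, WP103@1, WP104@1, WP102@5) gives peak 11: d1:11  d2:11  d3:4  d4:4  d5:5  d6:5  d7:5  d8:0  d9:0.
Shift WP100→5, WP102→7.
Schedule WP101@1, WP100@5, WP103@1, WP104@1, WP102@7: d1:6  d2:6  d3:4  d4:4  d5:5  d6:5  d7:5  d8:5  d9:5 — peak 6.

6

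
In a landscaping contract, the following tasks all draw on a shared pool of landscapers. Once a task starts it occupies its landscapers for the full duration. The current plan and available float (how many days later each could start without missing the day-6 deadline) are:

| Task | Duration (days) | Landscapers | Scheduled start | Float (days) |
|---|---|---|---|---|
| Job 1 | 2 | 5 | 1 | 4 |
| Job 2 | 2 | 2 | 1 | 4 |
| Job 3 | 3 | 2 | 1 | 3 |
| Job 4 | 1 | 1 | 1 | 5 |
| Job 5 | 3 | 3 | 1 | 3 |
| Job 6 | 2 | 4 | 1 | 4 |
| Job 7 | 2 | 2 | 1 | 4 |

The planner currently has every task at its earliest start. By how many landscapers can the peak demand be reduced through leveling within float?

12

Early-start peak: d1:19  d2:18  d3:5  d4:0  d5:0  d6:0 ⇒ 19.
Leveled (Job 1@1, Job 2@3, Job 3@1, Job 4@3, Job 5@4, Job 6@5, Job 7@3): d1:7  d2:7  d3:7  d4:7  d5:7  d6:7 ⇒ 7.
Reduction 19 − 7 = 12.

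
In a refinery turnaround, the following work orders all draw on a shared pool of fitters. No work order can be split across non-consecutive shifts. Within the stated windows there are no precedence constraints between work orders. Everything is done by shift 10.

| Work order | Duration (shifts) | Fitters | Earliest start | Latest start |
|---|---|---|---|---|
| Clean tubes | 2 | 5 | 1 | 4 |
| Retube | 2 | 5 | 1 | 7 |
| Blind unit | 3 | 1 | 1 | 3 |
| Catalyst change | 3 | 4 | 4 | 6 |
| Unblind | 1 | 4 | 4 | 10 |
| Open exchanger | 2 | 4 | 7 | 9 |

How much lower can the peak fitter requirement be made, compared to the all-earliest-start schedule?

Early-start peak: s1:11  s2:11  s3:1  s4:8  s5:4  s6:4  s7:4  s8:4  s9:0  s10:0 ⇒ 11.
Leveled (Clean tubes@1, Retube@3, Blind unit@1, Catalyst change@5, Unblind@8, Open exchanger@9): s1:6  s2:6  s3:6  s4:5  s5:4  s6:4  s7:4  s8:4  s9:4  s10:4 ⇒ 6.
Reduction 11 − 6 = 5.

5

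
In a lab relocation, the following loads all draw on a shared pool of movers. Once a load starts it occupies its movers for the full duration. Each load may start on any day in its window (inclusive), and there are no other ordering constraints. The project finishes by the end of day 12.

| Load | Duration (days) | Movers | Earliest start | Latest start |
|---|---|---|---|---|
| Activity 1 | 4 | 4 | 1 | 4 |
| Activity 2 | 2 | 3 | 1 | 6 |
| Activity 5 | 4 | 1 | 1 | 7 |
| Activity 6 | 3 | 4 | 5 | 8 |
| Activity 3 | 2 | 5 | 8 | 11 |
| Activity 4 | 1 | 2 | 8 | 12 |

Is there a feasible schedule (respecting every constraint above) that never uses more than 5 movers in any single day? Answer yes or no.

Schedule Activity 1@1, Activity 2@5, Activity 5@1, Activity 6@7, Activity 3@10, Activity 4@12: d1:5  d2:5  d3:5  d4:5  d5:3  d6:3  d7:4  d8:4  d9:4  d10:5  d11:5  d12:2 — peak 5 ≤ 5.

yes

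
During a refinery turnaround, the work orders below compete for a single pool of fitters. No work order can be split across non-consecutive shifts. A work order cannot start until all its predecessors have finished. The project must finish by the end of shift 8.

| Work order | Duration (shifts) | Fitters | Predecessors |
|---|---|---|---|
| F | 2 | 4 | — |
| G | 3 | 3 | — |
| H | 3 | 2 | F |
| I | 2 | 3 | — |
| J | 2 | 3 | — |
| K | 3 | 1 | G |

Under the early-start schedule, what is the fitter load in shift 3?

At early start, shift 3 has: G, H.
Demand: 3 + 2 = 5.

5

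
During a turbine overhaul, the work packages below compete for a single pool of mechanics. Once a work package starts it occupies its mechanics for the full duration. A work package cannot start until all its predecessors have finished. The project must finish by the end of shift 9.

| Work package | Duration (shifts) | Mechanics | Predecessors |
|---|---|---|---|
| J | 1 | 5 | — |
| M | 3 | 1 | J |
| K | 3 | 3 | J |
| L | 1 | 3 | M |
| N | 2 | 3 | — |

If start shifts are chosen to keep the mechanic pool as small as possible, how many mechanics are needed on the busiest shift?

Early-start (J@1, M@2, K@2, L@5, N@1) gives peak 8: s1:8  s2:7  s3:4  s4:4  s5:3  s6:0  s7:0  s8:0  s9:0.
Shift N→6.
Schedule J@1, M@2, K@2, L@5, N@6: s1:5  s2:4  s3:4  s4:4  s5:3  s6:3  s7:3  s8:0  s9:0 — peak 5.

5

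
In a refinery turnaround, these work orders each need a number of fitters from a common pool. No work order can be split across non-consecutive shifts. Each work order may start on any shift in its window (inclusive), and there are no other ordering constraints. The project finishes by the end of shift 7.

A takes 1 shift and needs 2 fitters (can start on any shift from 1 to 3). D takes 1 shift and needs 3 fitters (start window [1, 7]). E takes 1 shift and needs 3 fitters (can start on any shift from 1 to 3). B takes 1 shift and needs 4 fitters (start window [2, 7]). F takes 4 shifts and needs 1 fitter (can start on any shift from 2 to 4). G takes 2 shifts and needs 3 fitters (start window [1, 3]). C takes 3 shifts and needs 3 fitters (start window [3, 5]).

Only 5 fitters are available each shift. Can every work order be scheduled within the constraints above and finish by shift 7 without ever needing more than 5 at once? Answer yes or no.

no

The minimum achievable peak is 6; 5 < 6, so no feasible schedule stays within the cap.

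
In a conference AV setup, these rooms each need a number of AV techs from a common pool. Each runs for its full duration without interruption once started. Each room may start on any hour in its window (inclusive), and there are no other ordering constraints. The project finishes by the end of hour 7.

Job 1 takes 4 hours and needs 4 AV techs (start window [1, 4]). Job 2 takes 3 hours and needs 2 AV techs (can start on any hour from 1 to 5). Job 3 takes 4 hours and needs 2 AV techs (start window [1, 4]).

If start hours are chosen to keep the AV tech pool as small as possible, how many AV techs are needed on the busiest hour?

6

Early-start (Job 1@1, Job 2@1, Job 3@1) gives peak 8: h1:8  h2:8  h3:8  h4:6  h5:0  h6:0  h7:0.
Shift Job 3→4.
Schedule Job 1@1, Job 2@1, Job 3@4: h1:6  h2:6  h3:6  h4:6  h5:2  h6:2  h7:2 — peak 6.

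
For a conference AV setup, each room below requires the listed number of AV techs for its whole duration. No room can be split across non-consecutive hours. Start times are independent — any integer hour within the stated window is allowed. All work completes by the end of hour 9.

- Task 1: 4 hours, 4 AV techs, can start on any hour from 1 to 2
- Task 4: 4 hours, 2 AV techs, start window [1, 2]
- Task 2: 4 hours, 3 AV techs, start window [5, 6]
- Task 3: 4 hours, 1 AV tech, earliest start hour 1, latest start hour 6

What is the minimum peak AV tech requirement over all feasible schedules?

6

Early-start (Task 1@1, Task 4@1, Task 2@5, Task 3@1) gives peak 7: h1:7  h2:7  h3:7  h4:7  h5:3  h6:3  h7:3  h8:3  h9:0.
Shift Task 3→5.
Schedule Task 1@1, Task 4@1, Task 2@5, Task 3@5: h1:6  h2:6  h3:6  h4:6  h5:4  h6:4  h7:4  h8:4  h9:0 — peak 6.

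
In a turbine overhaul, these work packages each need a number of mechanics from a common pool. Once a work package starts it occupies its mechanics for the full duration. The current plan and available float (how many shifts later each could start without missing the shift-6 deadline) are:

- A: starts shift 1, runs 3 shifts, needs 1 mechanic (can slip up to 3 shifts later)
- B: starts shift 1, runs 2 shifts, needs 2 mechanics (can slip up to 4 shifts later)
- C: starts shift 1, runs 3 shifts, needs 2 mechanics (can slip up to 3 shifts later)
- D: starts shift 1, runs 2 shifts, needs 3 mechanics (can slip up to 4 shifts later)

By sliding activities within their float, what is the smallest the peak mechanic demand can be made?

Early-start (A@1, B@1, C@1, D@1) gives peak 8: s1:8  s2:8  s3:3  s4:0  s5:0  s6:0.
Shift B→3, C→4.
Schedule A@1, B@3, C@4, D@1: s1:4  s2:4  s3:3  s4:4  s5:2  s6:2 — peak 4.
Total mechanic-shifts = 19 over 6 shifts ⇒ peak ≥ ⌈19/6⌉ = 4, so 4 is optimal.

4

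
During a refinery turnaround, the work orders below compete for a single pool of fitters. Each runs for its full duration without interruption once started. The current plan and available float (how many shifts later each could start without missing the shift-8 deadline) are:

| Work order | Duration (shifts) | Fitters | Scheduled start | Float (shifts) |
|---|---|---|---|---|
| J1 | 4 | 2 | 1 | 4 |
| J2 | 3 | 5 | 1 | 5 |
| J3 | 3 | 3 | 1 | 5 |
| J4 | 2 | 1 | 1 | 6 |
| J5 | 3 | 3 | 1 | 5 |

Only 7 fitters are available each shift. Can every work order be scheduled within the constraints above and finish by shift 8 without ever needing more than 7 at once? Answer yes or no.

yes

Schedule J1@1, J2@1, J3@4, J4@4, J5@5: s1:7  s2:7  s3:7  s4:6  s5:7  s6:6  s7:3  s8:0 — peak 7 ≤ 7.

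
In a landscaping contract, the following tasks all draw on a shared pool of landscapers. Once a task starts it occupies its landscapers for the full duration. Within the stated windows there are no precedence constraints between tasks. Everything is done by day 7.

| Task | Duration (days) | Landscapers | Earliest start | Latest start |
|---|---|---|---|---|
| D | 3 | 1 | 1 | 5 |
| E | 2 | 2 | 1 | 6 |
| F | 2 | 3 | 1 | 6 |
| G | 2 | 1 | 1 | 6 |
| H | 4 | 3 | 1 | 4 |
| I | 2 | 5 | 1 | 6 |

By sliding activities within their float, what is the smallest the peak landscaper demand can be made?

6

Early-start (D@1, E@1, F@1, G@1, H@1, I@1) gives peak 15: d1:15  d2:15  d3:4  d4:3  d5:0  d6:0  d7:0.
Shift F→4, G→5, I→6.
Schedule D@1, E@1, F@4, G@5, H@1, I@6: d1:6  d2:6  d3:4  d4:6  d5:4  d6:6  d7:5 — peak 6.
Total landscaper-days = 37 over 7 days ⇒ peak ≥ ⌈37/7⌉ = 6, so 6 is optimal.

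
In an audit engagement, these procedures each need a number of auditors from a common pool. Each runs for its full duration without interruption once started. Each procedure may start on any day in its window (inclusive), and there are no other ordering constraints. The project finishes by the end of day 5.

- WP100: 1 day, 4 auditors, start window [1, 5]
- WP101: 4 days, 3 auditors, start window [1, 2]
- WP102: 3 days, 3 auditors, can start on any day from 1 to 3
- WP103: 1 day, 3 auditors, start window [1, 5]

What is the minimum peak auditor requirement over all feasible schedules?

6

Early-start (WP100@1, WP101@1, WP102@1, WP103@1) gives peak 13: d1:13  d2:6  d3:6  d4:3  d5:0.
Shift WP101→2, WP102→2, WP103→5.
Schedule WP100@1, WP101@2, WP102@2, WP103@5: d1:4  d2:6  d3:6  d4:6  d5:6 — peak 6.
Total auditor-days = 28 over 5 days ⇒ peak ≥ ⌈28/5⌉ = 6, so 6 is optimal.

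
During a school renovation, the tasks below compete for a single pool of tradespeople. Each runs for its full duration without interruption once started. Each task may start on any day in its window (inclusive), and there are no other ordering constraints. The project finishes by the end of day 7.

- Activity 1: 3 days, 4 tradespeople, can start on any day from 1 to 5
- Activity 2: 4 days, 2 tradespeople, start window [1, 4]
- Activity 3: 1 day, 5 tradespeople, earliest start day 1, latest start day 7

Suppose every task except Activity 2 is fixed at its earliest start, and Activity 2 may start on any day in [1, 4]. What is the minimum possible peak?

9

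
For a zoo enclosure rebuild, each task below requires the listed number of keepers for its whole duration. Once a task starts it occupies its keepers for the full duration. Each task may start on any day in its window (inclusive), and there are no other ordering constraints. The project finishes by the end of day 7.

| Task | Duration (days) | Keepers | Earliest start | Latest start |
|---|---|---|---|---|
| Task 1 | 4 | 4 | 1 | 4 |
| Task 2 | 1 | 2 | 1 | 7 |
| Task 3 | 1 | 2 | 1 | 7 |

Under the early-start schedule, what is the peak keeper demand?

8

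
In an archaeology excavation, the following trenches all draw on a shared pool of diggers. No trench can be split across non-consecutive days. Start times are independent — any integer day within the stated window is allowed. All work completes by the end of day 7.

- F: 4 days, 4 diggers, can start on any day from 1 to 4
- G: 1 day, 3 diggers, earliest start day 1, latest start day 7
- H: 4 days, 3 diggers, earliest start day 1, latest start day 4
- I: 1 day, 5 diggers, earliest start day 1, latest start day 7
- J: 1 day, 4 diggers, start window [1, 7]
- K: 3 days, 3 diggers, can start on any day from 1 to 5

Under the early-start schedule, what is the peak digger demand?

Early-start schedule: F@1, G@1, H@1, I@1, J@1, K@1.
Load per day: day 1: 22, day 2: 10, day 3: 10, day 4: 7, day 5: 0, day 6: 0, day 7: 0.
Peak is 22.

22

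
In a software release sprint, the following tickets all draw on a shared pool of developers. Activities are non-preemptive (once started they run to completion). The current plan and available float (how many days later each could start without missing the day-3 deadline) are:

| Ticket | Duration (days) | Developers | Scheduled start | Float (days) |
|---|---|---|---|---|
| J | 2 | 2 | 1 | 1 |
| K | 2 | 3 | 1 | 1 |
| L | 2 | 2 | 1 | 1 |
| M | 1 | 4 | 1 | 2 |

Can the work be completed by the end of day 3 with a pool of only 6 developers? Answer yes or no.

no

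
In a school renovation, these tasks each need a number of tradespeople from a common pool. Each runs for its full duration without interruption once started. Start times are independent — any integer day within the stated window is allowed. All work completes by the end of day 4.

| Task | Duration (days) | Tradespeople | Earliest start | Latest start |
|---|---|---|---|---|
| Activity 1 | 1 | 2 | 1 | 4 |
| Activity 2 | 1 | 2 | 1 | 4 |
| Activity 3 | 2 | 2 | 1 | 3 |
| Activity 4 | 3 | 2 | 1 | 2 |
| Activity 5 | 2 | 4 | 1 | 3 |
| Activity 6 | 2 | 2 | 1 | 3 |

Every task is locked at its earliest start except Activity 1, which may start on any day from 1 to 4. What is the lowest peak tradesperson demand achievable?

Activity 1@1: d1:14  d2:10  d3:2  d4:0 → peak 14
Activity 1@2: d1:12  d2:12  d3:2  d4:0 → peak 12
Activity 1@3: d1:12  d2:10  d3:4  d4:0 → peak 12
Activity 1@4: d1:12  d2:10  d3:2  d4:2 → peak 12
Best is Activity 1@2, peak 12.

12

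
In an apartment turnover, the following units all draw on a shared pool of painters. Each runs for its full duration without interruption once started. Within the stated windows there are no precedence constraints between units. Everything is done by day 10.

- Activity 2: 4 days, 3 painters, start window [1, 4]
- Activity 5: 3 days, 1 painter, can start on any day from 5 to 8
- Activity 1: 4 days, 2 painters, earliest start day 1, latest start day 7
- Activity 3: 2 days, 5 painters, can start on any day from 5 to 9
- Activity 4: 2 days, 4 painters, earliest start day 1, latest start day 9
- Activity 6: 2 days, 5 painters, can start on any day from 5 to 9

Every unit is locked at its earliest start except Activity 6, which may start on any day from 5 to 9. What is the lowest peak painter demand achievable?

Activity 6@5: d1:9  d2:9  d3:5  d4:5  d5:11  d6:11  d7:1  d8:0  d9:0  d10:0 → peak 11
Activity 6@6: d1:9  d2:9  d3:5  d4:5  d5:6  d6:11  d7:6  d8:0  d9:0  d10:0 → peak 11
Activity 6@7: d1:9  d2:9  d3:5  d4:5  d5:6  d6:6  d7:6  d8:5  d9:0  d10:0 → peak 9
Activity 6@8: d1:9  d2:9  d3:5  d4:5  d5:6  d6:6  d7:1  d8:5  d9:5  d10:0 → peak 9
Activity 6@9: d1:9  d2:9  d3:5  d4:5  d5:6  d6:6  d7:1  d8:0  d9:5  d10:5 → peak 9
Best is Activity 6@7, peak 9.

9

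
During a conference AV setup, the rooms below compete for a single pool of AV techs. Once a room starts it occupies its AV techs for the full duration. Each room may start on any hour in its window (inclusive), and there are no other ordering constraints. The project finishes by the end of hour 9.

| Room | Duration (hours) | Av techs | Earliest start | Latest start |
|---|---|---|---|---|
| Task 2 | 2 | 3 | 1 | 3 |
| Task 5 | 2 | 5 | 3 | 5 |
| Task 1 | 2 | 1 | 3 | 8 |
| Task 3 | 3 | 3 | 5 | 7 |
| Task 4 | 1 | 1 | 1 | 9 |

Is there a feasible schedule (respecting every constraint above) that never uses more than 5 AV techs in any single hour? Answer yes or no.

yes

Schedule Task 2@1, Task 5@3, Task 1@5, Task 3@5, Task 4@1: h1:4  h2:3  h3:5  h4:5  h5:4  h6:4  h7:3  h8:0  h9:0 — peak 5 ≤ 5.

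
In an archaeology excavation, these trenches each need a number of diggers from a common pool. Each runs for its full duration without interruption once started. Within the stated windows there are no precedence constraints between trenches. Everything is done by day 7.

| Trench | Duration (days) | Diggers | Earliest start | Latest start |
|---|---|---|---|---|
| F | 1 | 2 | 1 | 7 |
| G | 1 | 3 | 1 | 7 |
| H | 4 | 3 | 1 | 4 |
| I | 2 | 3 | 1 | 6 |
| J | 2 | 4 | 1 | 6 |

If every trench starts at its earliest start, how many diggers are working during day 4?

At early start, day 4 has: H.
Demand: 3 = 3.

3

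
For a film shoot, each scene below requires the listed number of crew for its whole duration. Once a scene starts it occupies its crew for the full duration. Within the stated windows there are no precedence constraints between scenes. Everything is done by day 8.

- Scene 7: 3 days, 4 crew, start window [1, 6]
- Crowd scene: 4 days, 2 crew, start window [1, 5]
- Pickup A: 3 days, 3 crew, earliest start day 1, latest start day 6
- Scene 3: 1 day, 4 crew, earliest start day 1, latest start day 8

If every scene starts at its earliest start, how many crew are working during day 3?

9

At early start, day 3 has: Scene 7, Crowd scene, Pickup A.
Demand: 4 + 2 + 3 = 9.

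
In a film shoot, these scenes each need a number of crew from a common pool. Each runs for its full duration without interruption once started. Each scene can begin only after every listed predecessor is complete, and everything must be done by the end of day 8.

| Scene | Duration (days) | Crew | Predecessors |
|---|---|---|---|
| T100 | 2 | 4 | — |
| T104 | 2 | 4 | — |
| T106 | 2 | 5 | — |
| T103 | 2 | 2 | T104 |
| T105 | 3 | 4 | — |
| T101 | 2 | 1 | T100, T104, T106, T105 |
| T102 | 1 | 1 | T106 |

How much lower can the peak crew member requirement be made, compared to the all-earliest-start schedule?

9

Early-start peak: d1:17  d2:17  d3:7  d4:3  d5:1  d6:0  d7:0  d8:0 ⇒ 17.
Leveled (T100@1, T104@3, T106@5, T103@5, T105@1, T101@7, T102@7): d1:8  d2:8  d3:8  d4:4  d5:7  d6:7  d7:2  d8:1 ⇒ 8.
Reduction 17 − 8 = 9.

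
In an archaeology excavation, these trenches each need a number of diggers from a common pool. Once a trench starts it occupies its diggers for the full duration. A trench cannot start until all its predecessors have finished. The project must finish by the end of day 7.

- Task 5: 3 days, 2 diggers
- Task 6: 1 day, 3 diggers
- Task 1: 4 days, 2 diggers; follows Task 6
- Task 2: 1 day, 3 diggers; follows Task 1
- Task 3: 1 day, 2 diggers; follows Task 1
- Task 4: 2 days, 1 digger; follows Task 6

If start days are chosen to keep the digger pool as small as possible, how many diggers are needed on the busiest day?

Early-start (Task 5@1, Task 6@1, Task 1@2, Task 2@6, Task 3@6, Task 4@2) gives peak 5: d1:5  d2:5  d3:5  d4:2  d5:2  d6:5  d7:0.
Shift Task 5→2, Task 3→7, Task 4→5.
Schedule Task 5@2, Task 6@1, Task 1@2, Task 2@6, Task 3@7, Task 4@5: d1:3  d2:4  d3:4  d4:4  d5:3  d6:4  d7:2 — peak 4.
Total digger-days = 24 over 7 days ⇒ peak ≥ ⌈24/7⌉ = 4, so 4 is optimal.

4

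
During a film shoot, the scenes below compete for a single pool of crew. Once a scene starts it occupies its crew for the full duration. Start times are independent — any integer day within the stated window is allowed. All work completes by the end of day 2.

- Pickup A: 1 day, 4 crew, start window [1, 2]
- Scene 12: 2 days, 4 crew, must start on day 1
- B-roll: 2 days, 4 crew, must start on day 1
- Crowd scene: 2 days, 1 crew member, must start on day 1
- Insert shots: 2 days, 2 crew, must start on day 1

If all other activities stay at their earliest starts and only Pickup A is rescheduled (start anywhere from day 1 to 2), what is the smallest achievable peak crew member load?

15

Pickup A@1: d1:15  d2:11 → peak 15
Pickup A@2: d1:11  d2:15 → peak 15
Best is Pickup A@1, peak 15.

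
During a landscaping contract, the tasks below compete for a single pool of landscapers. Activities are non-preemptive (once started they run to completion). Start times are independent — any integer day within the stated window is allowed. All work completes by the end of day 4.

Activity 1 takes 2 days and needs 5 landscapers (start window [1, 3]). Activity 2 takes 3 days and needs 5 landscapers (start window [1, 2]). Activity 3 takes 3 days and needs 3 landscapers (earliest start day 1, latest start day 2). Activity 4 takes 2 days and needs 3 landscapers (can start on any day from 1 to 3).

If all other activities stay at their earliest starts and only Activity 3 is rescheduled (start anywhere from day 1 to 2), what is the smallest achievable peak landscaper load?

Activity 3@1: d1:16  d2:16  d3:8  d4:0 → peak 16
Activity 3@2: d1:13  d2:16  d3:8  d4:3 → peak 16
Best is Activity 3@1, peak 16.

16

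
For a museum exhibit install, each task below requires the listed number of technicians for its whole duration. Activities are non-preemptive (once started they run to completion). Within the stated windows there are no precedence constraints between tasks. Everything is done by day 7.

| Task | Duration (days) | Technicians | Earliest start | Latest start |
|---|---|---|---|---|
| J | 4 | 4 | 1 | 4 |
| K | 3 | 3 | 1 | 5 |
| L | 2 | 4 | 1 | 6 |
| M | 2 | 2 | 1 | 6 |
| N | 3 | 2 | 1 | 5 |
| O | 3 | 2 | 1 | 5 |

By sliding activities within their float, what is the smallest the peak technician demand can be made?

8

Early-start (J@1, K@1, L@1, M@1, N@1, O@1) gives peak 17: d1:17  d2:17  d3:11  d4:4  d5:0  d6:0  d7:0.
Shift L→4, M→6, N→5, O→5.
Schedule J@1, K@1, L@4, M@6, N@5, O@5: d1:7  d2:7  d3:7  d4:8  d5:8  d6:6  d7:6 — peak 8.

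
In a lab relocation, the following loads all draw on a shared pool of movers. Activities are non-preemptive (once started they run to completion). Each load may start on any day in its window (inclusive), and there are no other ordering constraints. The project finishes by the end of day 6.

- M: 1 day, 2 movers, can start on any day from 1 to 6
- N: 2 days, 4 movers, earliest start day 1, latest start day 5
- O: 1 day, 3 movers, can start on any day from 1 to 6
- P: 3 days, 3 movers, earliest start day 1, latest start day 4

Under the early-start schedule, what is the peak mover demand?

Early-start schedule: M@1, N@1, O@1, P@1.
Load per day: day 1: 12, day 2: 7, day 3: 3, day 4: 0, day 5: 0, day 6: 0.
Peak is 12.

12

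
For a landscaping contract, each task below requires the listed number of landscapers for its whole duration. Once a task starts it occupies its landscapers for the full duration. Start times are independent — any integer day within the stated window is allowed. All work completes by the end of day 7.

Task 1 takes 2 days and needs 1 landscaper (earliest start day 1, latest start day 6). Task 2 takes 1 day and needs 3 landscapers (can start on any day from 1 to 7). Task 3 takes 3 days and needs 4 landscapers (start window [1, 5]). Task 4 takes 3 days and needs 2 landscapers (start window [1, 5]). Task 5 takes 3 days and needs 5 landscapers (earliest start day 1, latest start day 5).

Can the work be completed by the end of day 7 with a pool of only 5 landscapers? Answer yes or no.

no

Total landscaper-days = 38; over 7 days the average is 38/7 > 5, so some day must exceed 5.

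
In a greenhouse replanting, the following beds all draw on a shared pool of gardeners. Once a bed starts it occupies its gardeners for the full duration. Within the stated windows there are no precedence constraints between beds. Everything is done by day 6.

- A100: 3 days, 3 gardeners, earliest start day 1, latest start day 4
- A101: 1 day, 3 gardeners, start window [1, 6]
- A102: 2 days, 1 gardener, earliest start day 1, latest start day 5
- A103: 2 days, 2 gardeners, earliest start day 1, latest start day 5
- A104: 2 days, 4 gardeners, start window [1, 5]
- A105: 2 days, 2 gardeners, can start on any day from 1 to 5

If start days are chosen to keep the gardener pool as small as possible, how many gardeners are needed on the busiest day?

Early-start (A100@1, A101@1, A102@1, A103@1, A104@1, A105@1) gives peak 15: d1:15  d2:12  d3:3  d4:0  d5:0  d6:0.
Shift A101→4, A102→5, A104→5, A105→3.
Schedule A100@1, A101@4, A102@5, A103@1, A104@5, A105@3: d1:5  d2:5  d3:5  d4:5  d5:5  d6:5 — peak 5.
Total gardener-days = 30 over 6 days ⇒ peak ≥ ⌈30/6⌉ = 5, so 5 is optimal.

5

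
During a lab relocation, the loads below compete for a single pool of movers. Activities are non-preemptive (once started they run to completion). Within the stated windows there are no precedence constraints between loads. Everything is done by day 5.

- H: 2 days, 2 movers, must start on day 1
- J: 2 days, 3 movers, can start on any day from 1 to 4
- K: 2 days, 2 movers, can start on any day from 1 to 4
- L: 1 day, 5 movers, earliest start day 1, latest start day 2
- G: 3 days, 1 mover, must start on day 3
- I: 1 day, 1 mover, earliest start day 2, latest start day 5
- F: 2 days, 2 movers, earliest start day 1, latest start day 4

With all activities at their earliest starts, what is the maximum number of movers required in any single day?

14

Early-start schedule: H@1, J@1, K@1, L@1, G@3, I@2, F@1.
Load per day: day 1: 14, day 2: 10, day 3: 1, day 4: 1, day 5: 1.
Peak is 14.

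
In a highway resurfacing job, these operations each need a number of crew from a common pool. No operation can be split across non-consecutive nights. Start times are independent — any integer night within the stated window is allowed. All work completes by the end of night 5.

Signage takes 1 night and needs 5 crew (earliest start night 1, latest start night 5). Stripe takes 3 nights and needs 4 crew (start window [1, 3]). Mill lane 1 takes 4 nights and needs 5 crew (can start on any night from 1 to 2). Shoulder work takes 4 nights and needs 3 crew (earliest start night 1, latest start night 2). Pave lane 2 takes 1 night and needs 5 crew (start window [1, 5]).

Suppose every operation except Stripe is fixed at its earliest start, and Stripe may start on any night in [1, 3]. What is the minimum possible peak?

Stripe@1: n1:22  n2:12  n3:12  n4:8  n5:0 → peak 22
Stripe@2: n1:18  n2:12  n3:12  n4:12  n5:0 → peak 18
Stripe@3: n1:18  n2:8  n3:12  n4:12  n5:4 → peak 18
Best is Stripe@2, peak 18.

18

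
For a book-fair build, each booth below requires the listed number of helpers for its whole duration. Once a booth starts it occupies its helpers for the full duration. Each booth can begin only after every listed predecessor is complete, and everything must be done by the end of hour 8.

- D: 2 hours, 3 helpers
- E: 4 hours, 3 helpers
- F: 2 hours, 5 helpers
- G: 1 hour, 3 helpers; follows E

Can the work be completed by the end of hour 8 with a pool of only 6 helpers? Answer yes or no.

yes

Schedule D@1, E@1, F@5, G@7: h1:6  h2:6  h3:3  h4:3  h5:5  h6:5  h7:3  h8:0 — peak 6 ≤ 6.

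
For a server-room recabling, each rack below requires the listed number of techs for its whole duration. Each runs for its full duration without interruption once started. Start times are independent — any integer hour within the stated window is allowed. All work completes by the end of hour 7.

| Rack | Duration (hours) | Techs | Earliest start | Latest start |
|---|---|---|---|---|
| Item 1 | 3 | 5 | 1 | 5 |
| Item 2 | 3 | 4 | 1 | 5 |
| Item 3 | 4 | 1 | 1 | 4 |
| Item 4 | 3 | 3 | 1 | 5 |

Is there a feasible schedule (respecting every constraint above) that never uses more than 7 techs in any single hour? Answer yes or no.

yes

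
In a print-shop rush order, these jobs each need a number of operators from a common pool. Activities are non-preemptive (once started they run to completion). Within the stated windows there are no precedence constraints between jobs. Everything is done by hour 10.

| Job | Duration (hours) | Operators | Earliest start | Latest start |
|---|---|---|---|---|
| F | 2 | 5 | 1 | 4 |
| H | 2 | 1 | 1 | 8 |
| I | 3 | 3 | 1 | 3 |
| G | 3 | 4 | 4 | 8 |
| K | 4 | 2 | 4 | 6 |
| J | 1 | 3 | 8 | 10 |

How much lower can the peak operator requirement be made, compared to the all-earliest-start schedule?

3

Early-start peak: h1:9  h2:9  h3:3  h4:6  h5:6  h6:6  h7:2  h8:3  h9:0  h10:0 ⇒ 9.
Leveled (F@1, H@1, I@3, G@6, K@4, J@9): h1:6  h2:6  h3:3  h4:5  h5:5  h6:6  h7:6  h8:4  h9:3  h10:0 ⇒ 6.
Reduction 9 − 6 = 3.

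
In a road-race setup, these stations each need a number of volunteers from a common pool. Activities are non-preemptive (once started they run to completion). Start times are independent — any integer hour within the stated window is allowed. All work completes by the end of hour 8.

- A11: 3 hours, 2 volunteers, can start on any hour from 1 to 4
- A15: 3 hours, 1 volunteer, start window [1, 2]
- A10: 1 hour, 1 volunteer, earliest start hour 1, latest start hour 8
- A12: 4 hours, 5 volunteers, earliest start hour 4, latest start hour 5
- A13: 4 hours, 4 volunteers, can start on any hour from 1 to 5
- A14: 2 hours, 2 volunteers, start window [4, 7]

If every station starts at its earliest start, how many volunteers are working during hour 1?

8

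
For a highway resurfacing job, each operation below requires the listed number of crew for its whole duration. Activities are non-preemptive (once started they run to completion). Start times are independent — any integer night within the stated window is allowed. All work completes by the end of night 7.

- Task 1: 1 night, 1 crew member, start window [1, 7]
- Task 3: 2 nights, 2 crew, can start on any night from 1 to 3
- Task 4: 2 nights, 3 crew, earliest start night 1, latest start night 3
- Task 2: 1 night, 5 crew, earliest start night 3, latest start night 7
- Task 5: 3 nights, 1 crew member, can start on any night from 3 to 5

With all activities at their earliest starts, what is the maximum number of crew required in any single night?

6

Early-start schedule: Task 1@1, Task 3@1, Task 4@1, Task 2@3, Task 5@3.
Load per night: night 1: 6, night 2: 5, night 3: 6, night 4: 1, night 5: 1, night 6: 0, night 7: 0.
Peak is 6.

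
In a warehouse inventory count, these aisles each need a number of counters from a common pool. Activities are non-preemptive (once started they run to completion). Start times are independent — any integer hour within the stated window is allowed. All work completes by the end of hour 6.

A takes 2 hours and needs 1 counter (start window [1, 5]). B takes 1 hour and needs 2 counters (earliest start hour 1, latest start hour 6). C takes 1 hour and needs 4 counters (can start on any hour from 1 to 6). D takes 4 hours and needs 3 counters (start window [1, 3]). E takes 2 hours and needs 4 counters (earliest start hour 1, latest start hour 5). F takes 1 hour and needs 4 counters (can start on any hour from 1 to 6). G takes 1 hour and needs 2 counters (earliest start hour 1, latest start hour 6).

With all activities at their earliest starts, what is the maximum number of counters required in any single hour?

Early-start schedule: A@1, B@1, C@1, D@1, E@1, F@1, G@1.
Load per hour: hour 1: 20, hour 2: 8, hour 3: 3, hour 4: 3, hour 5: 0, hour 6: 0.
Peak is 20.

20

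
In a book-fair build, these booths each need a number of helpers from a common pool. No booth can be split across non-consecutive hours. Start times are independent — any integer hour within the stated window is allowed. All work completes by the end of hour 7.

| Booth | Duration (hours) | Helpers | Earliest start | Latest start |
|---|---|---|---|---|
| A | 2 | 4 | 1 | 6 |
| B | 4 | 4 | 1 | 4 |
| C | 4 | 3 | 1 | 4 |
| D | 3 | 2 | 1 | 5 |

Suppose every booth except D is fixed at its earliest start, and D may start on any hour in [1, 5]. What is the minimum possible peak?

11

D@1: h1:13  h2:13  h3:9  h4:7  h5:0  h6:0  h7:0 → peak 13
D@2: h1:11  h2:13  h3:9  h4:9  h5:0  h6:0  h7:0 → peak 13
D@3: h1:11  h2:11  h3:9  h4:9  h5:2  h6:0  h7:0 → peak 11
D@4: h1:11  h2:11  h3:7  h4:9  h5:2  h6:2  h7:0 → peak 11
D@5: h1:11  h2:11  h3:7  h4:7  h5:2  h6:2  h7:2 → peak 11
Best is D@3, peak 11.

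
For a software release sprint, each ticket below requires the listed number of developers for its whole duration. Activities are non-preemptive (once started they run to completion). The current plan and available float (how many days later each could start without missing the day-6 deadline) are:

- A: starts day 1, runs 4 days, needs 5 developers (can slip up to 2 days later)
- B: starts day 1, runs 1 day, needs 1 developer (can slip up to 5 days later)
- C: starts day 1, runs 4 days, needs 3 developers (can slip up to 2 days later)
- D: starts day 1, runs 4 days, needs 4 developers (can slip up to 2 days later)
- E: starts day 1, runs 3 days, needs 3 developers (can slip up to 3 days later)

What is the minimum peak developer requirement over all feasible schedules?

15

Early-start (A@1, B@1, C@1, D@1, E@1) gives peak 16: d1:16  d2:15  d3:15  d4:12  d5:0  d6:0.
Shift E→2.
Schedule A@1, B@1, C@1, D@1, E@2: d1:13  d2:15  d3:15  d4:15  d5:0  d6:0 — peak 15.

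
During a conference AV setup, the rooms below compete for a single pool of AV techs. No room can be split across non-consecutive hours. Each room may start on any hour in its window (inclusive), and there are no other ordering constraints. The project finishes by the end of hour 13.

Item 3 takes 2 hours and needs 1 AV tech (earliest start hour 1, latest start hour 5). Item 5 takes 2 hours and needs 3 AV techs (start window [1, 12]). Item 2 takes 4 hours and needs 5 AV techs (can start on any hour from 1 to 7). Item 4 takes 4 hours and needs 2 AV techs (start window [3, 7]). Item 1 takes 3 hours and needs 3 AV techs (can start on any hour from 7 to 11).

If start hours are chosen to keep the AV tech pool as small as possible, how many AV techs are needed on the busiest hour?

5

Early-start (Item 3@1, Item 5@1, Item 2@1, Item 4@3, Item 1@7) gives peak 9: h1:9  h2:9  h3:7  h4:7  h5:2  h6:2  h7:3  h8:3  h9:3  h10:0  h11:0  h12:0  h13:0.
Shift Item 2→3, Item 4→7.
Schedule Item 3@1, Item 5@1, Item 2@3, Item 4@7, Item 1@7: h1:4  h2:4  h3:5  h4:5  h5:5  h6:5  h7:5  h8:5  h9:5  h10:2  h11:0  h12:0  h13:0 — peak 5.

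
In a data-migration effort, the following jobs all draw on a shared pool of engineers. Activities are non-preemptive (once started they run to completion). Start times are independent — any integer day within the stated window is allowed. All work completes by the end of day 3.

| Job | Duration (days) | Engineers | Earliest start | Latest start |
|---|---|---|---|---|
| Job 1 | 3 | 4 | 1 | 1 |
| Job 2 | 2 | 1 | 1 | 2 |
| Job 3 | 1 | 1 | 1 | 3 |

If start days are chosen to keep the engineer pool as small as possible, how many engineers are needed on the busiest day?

Early-start (Job 1@1, Job 2@1, Job 3@1) gives peak 6: d1:6  d2:5  d3:4.
Shift Job 3→3.
Schedule Job 1@1, Job 2@1, Job 3@3: d1:5  d2:5  d3:5 — peak 5.
Total engineer-days = 15 over 3 days ⇒ peak ≥ ⌈15/3⌉ = 5, so 5 is optimal.

5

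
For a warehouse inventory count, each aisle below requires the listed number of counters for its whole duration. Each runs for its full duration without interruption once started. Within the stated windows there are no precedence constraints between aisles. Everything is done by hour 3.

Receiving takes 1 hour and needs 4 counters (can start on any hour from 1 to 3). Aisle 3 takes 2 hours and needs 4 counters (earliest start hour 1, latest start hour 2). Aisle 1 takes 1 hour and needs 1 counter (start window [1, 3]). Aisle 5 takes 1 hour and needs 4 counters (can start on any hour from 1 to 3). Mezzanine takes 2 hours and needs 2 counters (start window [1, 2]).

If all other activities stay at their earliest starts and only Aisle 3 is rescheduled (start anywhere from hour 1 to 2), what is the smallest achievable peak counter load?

Aisle 3@1: h1:15  h2:6  h3:0 → peak 15
Aisle 3@2: h1:11  h2:6  h3:4 → peak 11
Best is Aisle 3@2, peak 11.

11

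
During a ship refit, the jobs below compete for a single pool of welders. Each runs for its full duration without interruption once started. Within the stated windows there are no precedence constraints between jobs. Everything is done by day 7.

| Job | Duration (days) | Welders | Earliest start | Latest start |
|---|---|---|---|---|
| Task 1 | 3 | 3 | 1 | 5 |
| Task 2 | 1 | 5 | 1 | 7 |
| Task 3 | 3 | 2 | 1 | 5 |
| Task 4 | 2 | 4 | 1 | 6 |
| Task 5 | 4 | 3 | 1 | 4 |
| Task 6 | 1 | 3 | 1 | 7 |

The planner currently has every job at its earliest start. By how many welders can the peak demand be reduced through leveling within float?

Early-start peak: d1:20  d2:12  d3:8  d4:3  d5:0  d6:0  d7:0 ⇒ 20.
Leveled (Task 1@1, Task 2@5, Task 3@4, Task 4@6, Task 5@1, Task 6@7): d1:6  d2:6  d3:6  d4:5  d5:7  d6:6  d7:7 ⇒ 7.
Reduction 20 − 7 = 13.

13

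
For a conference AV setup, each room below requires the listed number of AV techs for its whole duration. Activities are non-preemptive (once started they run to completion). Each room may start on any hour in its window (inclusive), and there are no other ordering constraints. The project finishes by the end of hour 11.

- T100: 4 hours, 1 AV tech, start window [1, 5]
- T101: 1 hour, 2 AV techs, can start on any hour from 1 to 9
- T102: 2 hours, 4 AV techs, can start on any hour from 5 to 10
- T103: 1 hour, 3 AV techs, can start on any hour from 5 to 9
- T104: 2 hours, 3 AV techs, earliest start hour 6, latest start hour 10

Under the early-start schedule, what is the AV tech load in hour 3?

At early start, hour 3 has: T100.
Demand: 1 = 1.

1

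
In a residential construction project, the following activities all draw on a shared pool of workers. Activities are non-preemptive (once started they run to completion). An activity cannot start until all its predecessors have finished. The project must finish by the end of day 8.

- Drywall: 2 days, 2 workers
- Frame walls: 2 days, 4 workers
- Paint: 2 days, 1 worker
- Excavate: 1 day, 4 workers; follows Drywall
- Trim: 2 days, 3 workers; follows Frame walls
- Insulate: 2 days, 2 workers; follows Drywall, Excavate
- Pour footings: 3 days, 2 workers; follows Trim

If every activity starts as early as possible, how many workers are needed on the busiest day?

7

Early-start schedule: Drywall@1, Frame walls@1, Paint@1, Excavate@3, Trim@3, Insulate@4, Pour footings@5.
Load per day: day 1: 7, day 2: 7, day 3: 7, day 4: 5, day 5: 4, day 6: 2, day 7: 2, day 8: 0.
Peak is 7.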